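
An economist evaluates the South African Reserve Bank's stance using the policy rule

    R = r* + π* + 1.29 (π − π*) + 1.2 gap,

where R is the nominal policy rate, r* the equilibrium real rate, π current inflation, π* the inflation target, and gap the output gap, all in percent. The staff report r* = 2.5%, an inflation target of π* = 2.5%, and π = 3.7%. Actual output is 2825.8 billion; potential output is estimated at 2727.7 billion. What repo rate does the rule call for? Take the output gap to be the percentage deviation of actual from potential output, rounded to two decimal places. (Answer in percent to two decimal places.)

10.87%

Output gap = 100 × (2825.8 − 2727.7) / 2727.7 = 3.60%.
R = 2.50 + 2.50 + 1.29 × (3.70 − 2.50) + 1.2 × 3.60
   = 2.50 + 2.5 + 1.548 + 4.32 = 10.87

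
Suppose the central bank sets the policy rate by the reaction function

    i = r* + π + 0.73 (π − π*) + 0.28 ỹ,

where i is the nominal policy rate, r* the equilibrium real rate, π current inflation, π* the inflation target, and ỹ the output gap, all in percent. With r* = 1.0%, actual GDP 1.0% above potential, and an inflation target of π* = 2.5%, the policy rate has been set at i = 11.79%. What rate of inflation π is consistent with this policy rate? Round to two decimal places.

7.13%

Output 1.0% above potential → ỹ = 1.0.
Collecting π: i = r* + (1 + 0.73) π − 0.73 π* + 0.28 ỹ
1.73 π = 11.79 − 1.0 + 0.73 × 2.5 − 0.28 × 1.0 = 12.335
π = 12.335 / 1.73 = 7.13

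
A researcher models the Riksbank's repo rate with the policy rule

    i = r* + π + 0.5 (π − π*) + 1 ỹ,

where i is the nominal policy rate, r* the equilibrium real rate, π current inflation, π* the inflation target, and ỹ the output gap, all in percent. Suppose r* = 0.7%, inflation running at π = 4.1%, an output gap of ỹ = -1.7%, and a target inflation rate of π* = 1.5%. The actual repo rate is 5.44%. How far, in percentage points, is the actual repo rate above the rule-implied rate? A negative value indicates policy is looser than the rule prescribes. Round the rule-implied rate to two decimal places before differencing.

1.04 pp

i = 0.7 + 4.1 + 0.5 × (4.1 − 1.5) + 1 × (-1.7)
   = 0.7 + 4.1 + 1.3 − 1.7 = 4.40
Deviation = 5.44 − 4.40 = 1.04 pp.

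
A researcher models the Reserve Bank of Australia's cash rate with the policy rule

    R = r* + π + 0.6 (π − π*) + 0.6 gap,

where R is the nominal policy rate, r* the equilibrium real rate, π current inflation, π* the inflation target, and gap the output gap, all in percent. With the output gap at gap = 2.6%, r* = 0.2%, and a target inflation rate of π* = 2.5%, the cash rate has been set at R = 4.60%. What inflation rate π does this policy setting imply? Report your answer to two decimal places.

Collecting π: R = r* + (1 + 0.6) π − 0.6 π* + 0.6 gap
1.6 π = 4.60 − 0.2 + 0.6 × 2.5 − 0.6 × 2.6 = 4.34
π = 4.34 / 1.6 = 2.71

2.71%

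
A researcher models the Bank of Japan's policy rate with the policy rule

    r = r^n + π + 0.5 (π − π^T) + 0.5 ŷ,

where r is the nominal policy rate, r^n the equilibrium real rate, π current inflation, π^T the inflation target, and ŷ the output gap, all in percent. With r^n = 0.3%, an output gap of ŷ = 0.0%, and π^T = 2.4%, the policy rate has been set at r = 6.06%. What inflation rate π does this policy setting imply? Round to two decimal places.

Collecting π: r = r^n + (1 + 0.5) π − 0.5 π^T + 0.5 ŷ
1.5 π = 6.06 − 0.3 + 0.5 × 2.4 − 0.5 × 0.0 = 6.96
π = 6.96 / 1.5 = 4.64

4.64%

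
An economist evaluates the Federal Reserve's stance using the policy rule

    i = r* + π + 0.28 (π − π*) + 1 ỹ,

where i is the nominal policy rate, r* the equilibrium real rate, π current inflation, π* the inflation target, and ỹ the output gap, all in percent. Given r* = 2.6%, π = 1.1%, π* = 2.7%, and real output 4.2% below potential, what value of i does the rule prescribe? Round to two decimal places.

Output 4.2% below potential → ỹ = -4.2.
i = 2.6 + 1.1 + 0.28 × (1.1 − 2.7) + 1 × (-4.2)
   = 2.6 + 1.1 − 0.448 − 4.2 = -0.95

-0.95%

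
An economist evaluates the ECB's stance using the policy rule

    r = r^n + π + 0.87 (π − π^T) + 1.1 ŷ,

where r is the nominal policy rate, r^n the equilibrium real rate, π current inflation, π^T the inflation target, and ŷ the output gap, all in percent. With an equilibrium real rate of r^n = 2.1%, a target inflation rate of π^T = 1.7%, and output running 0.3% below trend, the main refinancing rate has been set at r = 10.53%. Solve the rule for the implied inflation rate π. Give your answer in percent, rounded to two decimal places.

5.48%

Output 0.3% below potential → ŷ = -0.3.
Collecting π: r = r^n + (1 + 0.87) π − 0.87 π^T + 1.1 ŷ
1.87 π = 10.53 − 2.1 + 0.87 × 1.7 − 1.1 × (-0.3) = 10.239
π = 10.239 / 1.87 = 5.48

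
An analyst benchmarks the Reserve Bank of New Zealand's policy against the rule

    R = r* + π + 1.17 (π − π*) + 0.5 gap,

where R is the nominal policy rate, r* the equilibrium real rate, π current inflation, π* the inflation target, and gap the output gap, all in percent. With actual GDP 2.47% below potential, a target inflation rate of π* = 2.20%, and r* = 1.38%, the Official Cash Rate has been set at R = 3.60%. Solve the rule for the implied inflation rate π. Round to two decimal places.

Output 2.47% below potential → gap = -2.47.
Collecting π: R = r* + (1 + 1.17) π − 1.17 π* + 0.5 gap
2.17 π = 3.60 − 1.38 + 1.17 × 2.20 − 0.5 × (-2.47) = 6.029
π = 6.029 / 2.17 = 2.78

2.78%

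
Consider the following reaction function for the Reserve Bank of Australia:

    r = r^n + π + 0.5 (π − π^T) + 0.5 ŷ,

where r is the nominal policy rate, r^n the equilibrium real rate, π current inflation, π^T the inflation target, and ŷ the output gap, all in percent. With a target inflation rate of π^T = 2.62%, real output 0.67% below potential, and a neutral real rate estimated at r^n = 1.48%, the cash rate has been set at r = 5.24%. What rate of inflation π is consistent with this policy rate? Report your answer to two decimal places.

3.60%

Output 0.67% below potential → ŷ = -0.67.
Collecting π: r = r^n + (1 + 0.5) π − 0.5 π^T + 0.5 ŷ
1.5 π = 5.24 − 1.48 + 0.5 × 2.62 − 0.5 × (-0.67) = 5.405
π = 5.405 / 1.5 = 3.60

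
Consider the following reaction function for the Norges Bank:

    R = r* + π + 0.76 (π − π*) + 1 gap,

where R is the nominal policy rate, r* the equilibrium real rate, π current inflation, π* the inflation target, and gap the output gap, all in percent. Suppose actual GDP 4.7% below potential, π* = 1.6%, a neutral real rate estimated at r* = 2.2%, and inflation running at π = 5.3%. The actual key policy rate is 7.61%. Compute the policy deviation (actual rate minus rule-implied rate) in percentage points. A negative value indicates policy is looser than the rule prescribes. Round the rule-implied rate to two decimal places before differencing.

Output 4.7% below potential → gap = -4.7.
R = 2.2 + 5.3 + 0.76 × (5.3 − 1.6) + 1 × (-4.7)
   = 2.2 + 5.3 + 2.812 − 4.7 = 5.61
Deviation = 7.61 − 5.61 = 2.00 pp.

2.00 pp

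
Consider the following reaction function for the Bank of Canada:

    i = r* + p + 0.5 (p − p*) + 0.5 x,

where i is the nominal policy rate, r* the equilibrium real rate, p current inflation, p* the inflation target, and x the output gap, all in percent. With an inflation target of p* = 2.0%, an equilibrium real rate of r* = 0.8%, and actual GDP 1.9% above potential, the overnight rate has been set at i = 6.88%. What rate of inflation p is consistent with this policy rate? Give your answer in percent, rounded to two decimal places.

4.09%

Output 1.9% above potential → x = 1.9.
Collecting p: i = r* + (1 + 0.5) p − 0.5 p* + 0.5 x
1.5 p = 6.88 − 0.8 + 0.5 × 2.0 − 0.5 × 1.9 = 6.13
p = 6.13 / 1.5 = 4.09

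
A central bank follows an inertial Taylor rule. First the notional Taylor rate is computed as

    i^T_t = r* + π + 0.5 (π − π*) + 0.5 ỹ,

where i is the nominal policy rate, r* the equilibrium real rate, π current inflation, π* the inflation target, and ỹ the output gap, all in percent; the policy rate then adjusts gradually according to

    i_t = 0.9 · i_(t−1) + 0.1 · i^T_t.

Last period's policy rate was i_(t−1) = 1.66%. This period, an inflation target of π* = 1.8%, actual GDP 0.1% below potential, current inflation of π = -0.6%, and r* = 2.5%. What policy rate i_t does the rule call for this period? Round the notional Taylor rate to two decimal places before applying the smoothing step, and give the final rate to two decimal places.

Output 0.1% below potential → ỹ = -0.1.
i^T_t = 2.5 + (-0.6) + 0.5 × (-0.6 − 1.8) + 0.5 × (-0.1)
   = 2.5 − 0.6 − 1.2 − 0.05 = 0.65
i_t = 0.9 × 1.66 + 0.1 × 0.65 = 1.494 + 0.065 = 1.56

1.56%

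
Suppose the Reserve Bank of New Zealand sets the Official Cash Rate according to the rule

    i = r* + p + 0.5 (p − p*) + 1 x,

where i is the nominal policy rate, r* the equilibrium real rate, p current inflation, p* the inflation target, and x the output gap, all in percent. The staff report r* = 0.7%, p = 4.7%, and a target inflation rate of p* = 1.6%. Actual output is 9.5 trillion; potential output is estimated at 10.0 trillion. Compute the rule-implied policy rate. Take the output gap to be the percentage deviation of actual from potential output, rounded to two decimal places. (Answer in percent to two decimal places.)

1.95%

Output gap = 100 × (9.5 − 10.0) / 10.0 = -5.00%.
i = 0.70 + 4.70 + 0.5 × (4.70 − 1.60) + 1 × (-5.00)
   = 0.70 + 4.7 + 1.55 − 5 = 1.95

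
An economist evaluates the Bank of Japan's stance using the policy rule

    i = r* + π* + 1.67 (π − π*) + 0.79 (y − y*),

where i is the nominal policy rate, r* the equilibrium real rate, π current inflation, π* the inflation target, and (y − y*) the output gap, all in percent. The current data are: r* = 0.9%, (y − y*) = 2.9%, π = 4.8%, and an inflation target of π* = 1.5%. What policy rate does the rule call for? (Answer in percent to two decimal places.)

i = 0.9 + 1.5 + 1.67 × (4.8 − 1.5) + 0.79 × 2.9
   = 0.9 + 1.5 + 5.511 + 2.291 = 10.20

10.20%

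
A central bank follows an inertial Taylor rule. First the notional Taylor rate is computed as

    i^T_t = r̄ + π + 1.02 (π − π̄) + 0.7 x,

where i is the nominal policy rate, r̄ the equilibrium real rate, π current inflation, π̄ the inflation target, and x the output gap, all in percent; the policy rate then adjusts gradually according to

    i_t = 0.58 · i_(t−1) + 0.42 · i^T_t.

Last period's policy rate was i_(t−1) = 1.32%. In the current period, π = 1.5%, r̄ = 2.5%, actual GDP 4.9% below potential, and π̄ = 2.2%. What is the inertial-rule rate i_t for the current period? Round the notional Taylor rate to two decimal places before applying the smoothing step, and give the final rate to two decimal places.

Output 4.9% below potential → x = -4.9.
i^T_t = 2.5 + 1.5 + 1.02 × (1.5 − 2.2) + 0.7 × (-4.9)
   = 2.5 + 1.5 − 0.714 − 3.43 = -0.14
i_t = 0.58 × 1.32 + 0.42 × (-0.14) = 0.7656 − 0.0588 = 0.71

0.71%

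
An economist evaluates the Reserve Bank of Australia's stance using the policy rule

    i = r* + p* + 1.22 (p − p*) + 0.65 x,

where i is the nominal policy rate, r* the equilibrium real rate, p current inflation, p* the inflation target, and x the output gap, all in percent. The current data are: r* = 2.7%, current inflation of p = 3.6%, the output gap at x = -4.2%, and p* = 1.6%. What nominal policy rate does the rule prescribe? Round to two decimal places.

i = 2.7 + 1.6 + 1.22 × (3.6 − 1.6) + 0.65 × (-4.2)
   = 2.7 + 1.6 + 2.44 − 2.73 = 4.01

4.01%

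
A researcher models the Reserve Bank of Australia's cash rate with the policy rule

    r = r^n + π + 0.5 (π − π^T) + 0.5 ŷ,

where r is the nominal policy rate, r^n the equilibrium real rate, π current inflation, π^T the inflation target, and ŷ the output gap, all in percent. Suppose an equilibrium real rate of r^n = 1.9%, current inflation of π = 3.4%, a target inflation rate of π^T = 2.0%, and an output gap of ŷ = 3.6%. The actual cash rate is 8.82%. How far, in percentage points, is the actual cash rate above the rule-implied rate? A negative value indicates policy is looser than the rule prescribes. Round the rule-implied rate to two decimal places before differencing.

r = 1.9 + 3.4 + 0.5 × (3.4 − 2.0) + 0.5 × 3.6
   = 1.9 + 3.4 + 0.7 + 1.8 = 7.80
Deviation = 8.82 − 7.80 = 1.02 pp.

1.02 pp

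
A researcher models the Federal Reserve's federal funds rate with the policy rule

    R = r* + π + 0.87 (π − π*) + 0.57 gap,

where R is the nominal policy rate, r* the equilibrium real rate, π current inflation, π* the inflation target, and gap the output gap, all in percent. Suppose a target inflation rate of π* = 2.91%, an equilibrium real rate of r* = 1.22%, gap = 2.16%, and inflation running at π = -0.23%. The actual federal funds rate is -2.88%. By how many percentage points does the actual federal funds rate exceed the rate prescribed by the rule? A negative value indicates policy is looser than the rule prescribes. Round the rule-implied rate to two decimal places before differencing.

R = 1.22 + (-0.23) + 0.87 × (-0.23 − 2.91) + 0.57 × 2.16
   = 1.22 − 0.23 − 2.7318 + 1.2312 = -0.51
Deviation = -2.88 − (-0.51) = -2.37 pp.

-2.37 pp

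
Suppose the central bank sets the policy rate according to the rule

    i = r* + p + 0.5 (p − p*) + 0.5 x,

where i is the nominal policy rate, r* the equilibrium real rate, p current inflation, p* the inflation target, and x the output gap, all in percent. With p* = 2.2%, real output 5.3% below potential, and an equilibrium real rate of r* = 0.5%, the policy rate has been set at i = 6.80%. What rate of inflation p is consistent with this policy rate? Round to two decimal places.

Output 5.3% below potential → x = -5.3.
Collecting p: i = r* + (1 + 0.5) p − 0.5 p* + 0.5 x
1.5 p = 6.80 − 0.5 + 0.5 × 2.2 − 0.5 × (-5.3) = 10.05
p = 10.05 / 1.5 = 6.70

6.70%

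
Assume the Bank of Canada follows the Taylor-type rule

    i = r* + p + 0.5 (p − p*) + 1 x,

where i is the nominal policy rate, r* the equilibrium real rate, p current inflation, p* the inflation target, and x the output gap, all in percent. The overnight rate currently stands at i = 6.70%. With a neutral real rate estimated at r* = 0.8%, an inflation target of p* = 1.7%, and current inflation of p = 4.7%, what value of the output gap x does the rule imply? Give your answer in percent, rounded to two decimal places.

-0.30%

1 x = 6.70 − 0.8 − 4.7 − 0.5 × (4.7 − 1.7) = -0.3
x = -0.3 / 1 = -0.30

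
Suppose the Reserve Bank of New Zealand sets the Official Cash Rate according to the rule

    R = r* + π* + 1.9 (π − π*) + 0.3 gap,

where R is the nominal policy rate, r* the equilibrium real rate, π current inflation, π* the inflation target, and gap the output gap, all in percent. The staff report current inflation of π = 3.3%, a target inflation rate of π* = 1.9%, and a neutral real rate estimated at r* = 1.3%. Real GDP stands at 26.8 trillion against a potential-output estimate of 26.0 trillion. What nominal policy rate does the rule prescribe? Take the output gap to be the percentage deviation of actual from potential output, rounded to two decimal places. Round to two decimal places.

Output gap = 100 × (26.8 − 26.0) / 26.0 = 3.08%.
R = 1.30 + 1.90 + 1.9 × (3.30 − 1.90) + 0.3 × 3.08
   = 1.30 + 1.9 + 2.66 + 0.924 = 6.78

6.78%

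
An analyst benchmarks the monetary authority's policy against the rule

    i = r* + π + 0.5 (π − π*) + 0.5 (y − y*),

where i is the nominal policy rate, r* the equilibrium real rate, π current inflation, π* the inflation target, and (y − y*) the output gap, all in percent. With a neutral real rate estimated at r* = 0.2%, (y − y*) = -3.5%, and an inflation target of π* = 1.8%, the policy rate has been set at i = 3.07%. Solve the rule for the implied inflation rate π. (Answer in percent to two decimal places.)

Collecting π: i = r* + (1 + 0.5) π − 0.5 π* + 0.5 (y − y*)
1.5 π = 3.07 − 0.2 + 0.5 × 1.8 − 0.5 × (-3.5) = 5.52
π = 5.52 / 1.5 = 3.68

3.68%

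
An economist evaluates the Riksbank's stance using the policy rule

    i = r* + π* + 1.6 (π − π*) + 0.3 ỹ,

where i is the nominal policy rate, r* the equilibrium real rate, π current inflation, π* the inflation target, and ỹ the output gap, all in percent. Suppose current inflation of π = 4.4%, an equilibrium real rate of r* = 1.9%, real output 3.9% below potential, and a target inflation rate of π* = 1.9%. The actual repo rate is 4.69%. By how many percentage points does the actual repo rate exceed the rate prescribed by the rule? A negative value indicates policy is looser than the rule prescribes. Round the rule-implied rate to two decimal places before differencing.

Output 3.9% below potential → ỹ = -3.9.
i = 1.9 + 1.9 + 1.6 × (4.4 − 1.9) + 0.3 × (-3.9)
   = 1.9 + 1.9 + 4 − 1.17 = 6.63
Deviation = 4.69 − 6.63 = -1.94 pp.

-1.94 pp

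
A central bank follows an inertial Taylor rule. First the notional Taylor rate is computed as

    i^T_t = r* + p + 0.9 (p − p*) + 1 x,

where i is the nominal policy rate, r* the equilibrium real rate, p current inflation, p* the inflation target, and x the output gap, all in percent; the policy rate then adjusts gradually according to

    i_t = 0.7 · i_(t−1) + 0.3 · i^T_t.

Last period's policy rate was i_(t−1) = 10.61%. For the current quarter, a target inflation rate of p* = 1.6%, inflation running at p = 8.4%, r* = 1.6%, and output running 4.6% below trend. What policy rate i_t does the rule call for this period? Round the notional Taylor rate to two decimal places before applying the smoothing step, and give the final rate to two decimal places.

10.88%

Output 4.6% below potential → x = -4.6.
i^T_t = 1.6 + 8.4 + 0.9 × (8.4 − 1.6) + 1 × (-4.6)
   = 1.6 + 8.4 + 6.12 − 4.6 = 11.52
i_t = 0.7 × 10.61 + 0.3 × 11.52 = 7.427 + 3.456 = 10.88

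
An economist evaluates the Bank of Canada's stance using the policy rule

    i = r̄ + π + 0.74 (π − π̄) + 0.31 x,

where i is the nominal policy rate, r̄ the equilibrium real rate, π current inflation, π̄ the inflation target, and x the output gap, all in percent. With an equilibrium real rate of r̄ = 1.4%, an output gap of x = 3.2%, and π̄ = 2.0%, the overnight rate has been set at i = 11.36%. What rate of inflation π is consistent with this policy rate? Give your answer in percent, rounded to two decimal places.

6.00%

Collecting π: i = r̄ + (1 + 0.74) π − 0.74 π̄ + 0.31 x
1.74 π = 11.36 − 1.4 + 0.74 × 2.0 − 0.31 × 3.2 = 10.448
π = 10.448 / 1.74 = 6.00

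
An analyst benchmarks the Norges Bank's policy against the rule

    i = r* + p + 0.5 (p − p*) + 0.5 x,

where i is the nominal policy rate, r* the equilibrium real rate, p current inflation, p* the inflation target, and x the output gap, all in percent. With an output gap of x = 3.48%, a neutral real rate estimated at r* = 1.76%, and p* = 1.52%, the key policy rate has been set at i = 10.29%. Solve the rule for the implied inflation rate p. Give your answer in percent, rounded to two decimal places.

Collecting p: i = r* + (1 + 0.5) p − 0.5 p* + 0.5 x
1.5 p = 10.29 − 1.76 + 0.5 × 1.52 − 0.5 × 3.48 = 7.55
p = 7.55 / 1.5 = 5.03

5.03%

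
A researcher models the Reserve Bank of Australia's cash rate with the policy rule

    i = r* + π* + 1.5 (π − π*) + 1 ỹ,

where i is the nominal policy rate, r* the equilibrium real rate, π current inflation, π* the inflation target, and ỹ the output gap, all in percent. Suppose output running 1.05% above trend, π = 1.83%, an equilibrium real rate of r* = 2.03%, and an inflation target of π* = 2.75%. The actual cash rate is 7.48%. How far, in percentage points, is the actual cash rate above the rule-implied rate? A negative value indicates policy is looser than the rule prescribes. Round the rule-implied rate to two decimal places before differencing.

3.03 pp

Output 1.05% above potential → ỹ = 1.05.
i = 2.03 + 2.75 + 1.5 × (1.83 − 2.75) + 1 × 1.05
   = 2.03 + 2.75 − 1.38 + 1.05 = 4.45
Deviation = 7.48 − 4.45 = 3.03 pp.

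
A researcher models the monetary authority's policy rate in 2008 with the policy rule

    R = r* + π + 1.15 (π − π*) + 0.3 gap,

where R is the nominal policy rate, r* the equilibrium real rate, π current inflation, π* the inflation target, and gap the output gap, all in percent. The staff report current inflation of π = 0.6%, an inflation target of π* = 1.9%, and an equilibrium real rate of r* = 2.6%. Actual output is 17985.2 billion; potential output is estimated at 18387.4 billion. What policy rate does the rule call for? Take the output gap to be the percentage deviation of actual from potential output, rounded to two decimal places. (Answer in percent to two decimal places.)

1.05%

Output gap = 100 × (17985.2 − 18387.4) / 18387.4 = -2.19%.
R = 2.60 + 0.60 + 1.15 × (0.60 − 1.90) + 0.3 × (-2.19)
   = 2.60 + 0.6 − 1.495 − 0.657 = 1.05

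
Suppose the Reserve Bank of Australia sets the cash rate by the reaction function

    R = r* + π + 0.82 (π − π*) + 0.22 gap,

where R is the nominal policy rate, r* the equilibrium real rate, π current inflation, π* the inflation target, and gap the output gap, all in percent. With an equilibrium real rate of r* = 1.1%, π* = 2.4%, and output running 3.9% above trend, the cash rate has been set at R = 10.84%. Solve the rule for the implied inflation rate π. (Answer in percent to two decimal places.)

Output 3.9% above potential → gap = 3.9.
Collecting π: R = r* + (1 + 0.82) π − 0.82 π* + 0.22 gap
1.82 π = 10.84 − 1.1 + 0.82 × 2.4 − 0.22 × 3.9 = 10.85
π = 10.85 / 1.82 = 5.96

5.96%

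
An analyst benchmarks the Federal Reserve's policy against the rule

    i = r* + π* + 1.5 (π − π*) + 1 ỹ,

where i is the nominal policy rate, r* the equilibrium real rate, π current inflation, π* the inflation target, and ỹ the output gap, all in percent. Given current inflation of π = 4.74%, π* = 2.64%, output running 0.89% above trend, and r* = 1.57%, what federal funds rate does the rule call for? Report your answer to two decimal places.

8.25%

Output 0.89% above potential → ỹ = 0.89.
i = 1.57 + 2.64 + 1.5 × (4.74 − 2.64) + 1 × 0.89
   = 1.57 + 2.64 + 3.15 + 0.89 = 8.25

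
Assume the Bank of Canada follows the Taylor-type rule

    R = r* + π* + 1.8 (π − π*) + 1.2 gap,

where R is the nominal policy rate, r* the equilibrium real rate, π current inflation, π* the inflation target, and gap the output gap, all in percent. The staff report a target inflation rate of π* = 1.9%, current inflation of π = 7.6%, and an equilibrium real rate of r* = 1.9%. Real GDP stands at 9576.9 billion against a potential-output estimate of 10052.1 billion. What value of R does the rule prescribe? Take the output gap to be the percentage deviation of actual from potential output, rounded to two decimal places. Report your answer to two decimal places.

Output gap = 100 × (9576.9 − 10052.1) / 10052.1 = -4.73%.
R = 1.90 + 1.90 + 1.8 × (7.60 − 1.90) + 1.2 × (-4.73)
   = 1.90 + 1.9 + 10.26 − 5.676 = 8.38

8.38%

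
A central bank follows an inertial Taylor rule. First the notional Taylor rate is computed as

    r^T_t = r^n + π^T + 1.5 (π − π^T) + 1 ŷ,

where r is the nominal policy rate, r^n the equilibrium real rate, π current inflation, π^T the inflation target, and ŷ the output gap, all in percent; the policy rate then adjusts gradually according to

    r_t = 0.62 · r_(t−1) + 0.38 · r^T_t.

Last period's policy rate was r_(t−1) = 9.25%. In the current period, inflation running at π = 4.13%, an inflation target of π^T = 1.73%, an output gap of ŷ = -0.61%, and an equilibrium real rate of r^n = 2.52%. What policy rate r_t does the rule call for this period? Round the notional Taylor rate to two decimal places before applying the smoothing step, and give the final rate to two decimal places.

r^T_t = 2.52 + 1.73 + 1.5 × (4.13 − 1.73) + 1 × (-0.61)
   = 2.52 + 1.73 + 3.6 − 0.61 = 7.24
r_t = 0.62 × 9.25 + 0.38 × 7.24 = 5.735 + 2.7512 = 8.49

8.49%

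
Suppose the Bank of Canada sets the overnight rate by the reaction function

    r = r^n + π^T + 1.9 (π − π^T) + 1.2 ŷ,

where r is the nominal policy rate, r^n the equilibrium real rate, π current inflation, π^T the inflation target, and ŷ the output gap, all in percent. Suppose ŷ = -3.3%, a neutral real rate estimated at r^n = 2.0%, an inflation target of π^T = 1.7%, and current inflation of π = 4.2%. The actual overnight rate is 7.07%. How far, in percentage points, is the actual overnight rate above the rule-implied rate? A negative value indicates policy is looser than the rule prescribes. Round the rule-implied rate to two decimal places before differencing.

r = 2.0 + 1.7 + 1.9 × (4.2 − 1.7) + 1.2 × (-3.3)
   = 2.0 + 1.7 + 4.75 − 3.96 = 4.49
Deviation = 7.07 − 4.49 = 2.58 pp.

2.58 pp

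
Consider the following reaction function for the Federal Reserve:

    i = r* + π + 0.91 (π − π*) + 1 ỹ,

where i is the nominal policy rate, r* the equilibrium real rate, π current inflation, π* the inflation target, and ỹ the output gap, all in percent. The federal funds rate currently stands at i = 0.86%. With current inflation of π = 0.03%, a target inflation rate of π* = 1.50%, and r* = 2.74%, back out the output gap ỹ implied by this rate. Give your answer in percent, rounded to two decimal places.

-0.57%

1 ỹ = 0.86 − 2.74 − 0.03 − 0.91 × (0.03 − 1.50) = -0.5723
ỹ = -0.5723 / 1 = -0.57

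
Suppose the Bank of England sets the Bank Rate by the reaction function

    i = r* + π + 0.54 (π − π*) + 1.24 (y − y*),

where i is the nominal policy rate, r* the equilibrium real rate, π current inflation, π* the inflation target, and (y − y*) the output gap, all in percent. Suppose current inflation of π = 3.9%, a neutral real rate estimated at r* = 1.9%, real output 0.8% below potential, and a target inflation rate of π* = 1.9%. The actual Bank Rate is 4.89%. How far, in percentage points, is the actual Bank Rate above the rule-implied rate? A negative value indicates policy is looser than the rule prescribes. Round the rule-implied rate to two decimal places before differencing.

-1.00 pp

Output 0.8% below potential → (y − y*) = -0.8.
i = 1.9 + 3.9 + 0.54 × (3.9 − 1.9) + 1.24 × (-0.8)
   = 1.9 + 3.9 + 1.08 − 0.992 = 5.89
Deviation = 4.89 − 5.89 = -1.00 pp.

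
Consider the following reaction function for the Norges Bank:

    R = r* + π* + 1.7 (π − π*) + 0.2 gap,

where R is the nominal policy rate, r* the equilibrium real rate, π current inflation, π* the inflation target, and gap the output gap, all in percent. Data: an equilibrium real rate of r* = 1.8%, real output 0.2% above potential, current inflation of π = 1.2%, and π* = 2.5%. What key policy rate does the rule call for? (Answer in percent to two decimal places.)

2.13%

Output 0.2% above potential → gap = 0.2.
R = 1.8 + 2.5 + 1.7 × (1.2 − 2.5) + 0.2 × 0.2
   = 1.8 + 2.5 − 2.21 + 0.04 = 2.13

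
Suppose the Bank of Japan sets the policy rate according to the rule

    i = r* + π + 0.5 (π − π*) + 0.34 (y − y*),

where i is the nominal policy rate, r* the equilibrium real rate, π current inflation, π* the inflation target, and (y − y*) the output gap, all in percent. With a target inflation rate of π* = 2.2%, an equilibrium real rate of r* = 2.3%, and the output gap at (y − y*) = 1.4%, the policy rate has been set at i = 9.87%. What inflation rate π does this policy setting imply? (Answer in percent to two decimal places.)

Collecting π: i = r* + (1 + 0.5) π − 0.5 π* + 0.34 (y − y*)
1.5 π = 9.87 − 2.3 + 0.5 × 2.2 − 0.34 × 1.4 = 8.194
π = 8.194 / 1.5 = 5.46

5.46%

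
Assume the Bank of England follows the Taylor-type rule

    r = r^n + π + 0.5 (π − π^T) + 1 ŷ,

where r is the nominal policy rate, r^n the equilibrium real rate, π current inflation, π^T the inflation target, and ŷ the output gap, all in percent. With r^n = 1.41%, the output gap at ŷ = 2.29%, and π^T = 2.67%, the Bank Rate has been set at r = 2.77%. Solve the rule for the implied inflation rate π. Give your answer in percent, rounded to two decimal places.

0.27%

Collecting π: r = r^n + (1 + 0.5) π − 0.5 π^T + 1 ŷ
1.5 π = 2.77 − 1.41 + 0.5 × 2.67 − 1 × 2.29 = 0.405
π = 0.405 / 1.5 = 0.27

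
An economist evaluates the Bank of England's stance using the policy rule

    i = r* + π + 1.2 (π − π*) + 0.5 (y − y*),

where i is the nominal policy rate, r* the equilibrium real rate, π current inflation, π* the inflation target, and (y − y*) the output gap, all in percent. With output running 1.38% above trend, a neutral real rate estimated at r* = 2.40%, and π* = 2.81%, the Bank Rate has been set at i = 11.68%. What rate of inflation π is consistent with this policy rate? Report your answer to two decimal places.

Output 1.38% above potential → (y − y*) = 1.38.
Collecting π: i = r* + (1 + 1.2) π − 1.2 π* + 0.5 (y − y*)
2.2 π = 11.68 − 2.40 + 1.2 × 2.81 − 0.5 × 1.38 = 11.962
π = 11.962 / 2.2 = 5.44

5.44%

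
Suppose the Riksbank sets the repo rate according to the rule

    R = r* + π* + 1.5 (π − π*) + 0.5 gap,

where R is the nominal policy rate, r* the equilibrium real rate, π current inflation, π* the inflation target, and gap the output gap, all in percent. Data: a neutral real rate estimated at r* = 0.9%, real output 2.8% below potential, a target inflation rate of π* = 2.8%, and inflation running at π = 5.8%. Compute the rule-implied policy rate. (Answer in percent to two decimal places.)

6.80%

Output 2.8% below potential → gap = -2.8.
R = 0.9 + 2.8 + 1.5 × (5.8 − 2.8) + 0.5 × (-2.8)
   = 0.9 + 2.8 + 4.5 − 1.4 = 6.80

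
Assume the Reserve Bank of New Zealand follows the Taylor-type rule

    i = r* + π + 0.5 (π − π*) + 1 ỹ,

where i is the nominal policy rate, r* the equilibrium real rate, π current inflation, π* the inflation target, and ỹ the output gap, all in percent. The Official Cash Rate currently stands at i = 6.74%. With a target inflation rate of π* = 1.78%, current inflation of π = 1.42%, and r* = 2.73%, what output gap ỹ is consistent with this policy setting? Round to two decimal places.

1 ỹ = 6.74 − 2.73 − 1.42 − 0.5 × (1.42 − 1.78) = 2.77
ỹ = 2.77 / 1 = 2.77

2.77%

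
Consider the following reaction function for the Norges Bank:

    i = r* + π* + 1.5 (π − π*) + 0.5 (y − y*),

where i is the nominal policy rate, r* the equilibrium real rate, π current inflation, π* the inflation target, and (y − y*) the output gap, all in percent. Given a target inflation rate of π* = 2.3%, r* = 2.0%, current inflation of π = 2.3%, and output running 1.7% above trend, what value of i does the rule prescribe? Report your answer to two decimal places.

Output 1.7% above potential → (y − y*) = 1.7.
i = 2.0 + 2.3 + 1.5 × (2.3 − 2.3) + 0.5 × 1.7
   = 2.0 + 2.3 + 0 + 0.85 = 5.15

5.15%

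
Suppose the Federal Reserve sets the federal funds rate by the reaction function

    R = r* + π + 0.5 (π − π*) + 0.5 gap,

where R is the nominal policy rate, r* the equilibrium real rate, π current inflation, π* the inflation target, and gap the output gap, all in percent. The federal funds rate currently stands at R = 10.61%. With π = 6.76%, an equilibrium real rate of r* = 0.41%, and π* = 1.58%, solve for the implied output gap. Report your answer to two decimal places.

0.5 gap = 10.61 − 0.41 − 6.76 − 0.5 × (6.76 − 1.58) = 0.85
gap = 0.85 / 0.5 = 1.70

1.70%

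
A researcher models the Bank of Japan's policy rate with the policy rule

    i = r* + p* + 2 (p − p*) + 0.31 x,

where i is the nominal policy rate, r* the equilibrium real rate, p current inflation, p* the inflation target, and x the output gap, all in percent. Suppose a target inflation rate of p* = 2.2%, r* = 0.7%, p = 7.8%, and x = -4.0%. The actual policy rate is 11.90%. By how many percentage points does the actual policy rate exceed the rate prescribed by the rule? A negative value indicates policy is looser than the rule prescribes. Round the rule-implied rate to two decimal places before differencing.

i = 0.7 + 2.2 + 2 × (7.8 − 2.2) + 0.31 × (-4.0)
   = 0.7 + 2.2 + 11.2 − 1.24 = 12.86
Deviation = 11.90 − 12.86 = -0.96 pp.

-0.96 pp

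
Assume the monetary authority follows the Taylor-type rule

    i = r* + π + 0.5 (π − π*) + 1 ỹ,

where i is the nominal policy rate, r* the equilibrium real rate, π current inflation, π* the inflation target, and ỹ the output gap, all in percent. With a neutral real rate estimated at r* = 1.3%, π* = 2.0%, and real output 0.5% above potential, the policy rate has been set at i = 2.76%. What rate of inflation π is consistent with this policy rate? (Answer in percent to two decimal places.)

1.31%

Output 0.5% above potential → ỹ = 0.5.
Collecting π: i = r* + (1 + 0.5) π − 0.5 π* + 1 ỹ
1.5 π = 2.76 − 1.3 + 0.5 × 2.0 − 1 × 0.5 = 1.96
π = 1.96 / 1.5 = 1.31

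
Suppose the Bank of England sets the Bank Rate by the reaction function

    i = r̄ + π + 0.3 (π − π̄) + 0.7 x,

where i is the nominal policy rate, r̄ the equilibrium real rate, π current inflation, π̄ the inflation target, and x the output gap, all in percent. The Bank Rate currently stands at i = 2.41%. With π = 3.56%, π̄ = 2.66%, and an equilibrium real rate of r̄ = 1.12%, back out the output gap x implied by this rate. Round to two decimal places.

0.7 x = 2.41 − 1.12 − 3.56 − 0.3 × (3.56 − 2.66) = -2.54
x = -2.54 / 0.7 = -3.63

-3.63%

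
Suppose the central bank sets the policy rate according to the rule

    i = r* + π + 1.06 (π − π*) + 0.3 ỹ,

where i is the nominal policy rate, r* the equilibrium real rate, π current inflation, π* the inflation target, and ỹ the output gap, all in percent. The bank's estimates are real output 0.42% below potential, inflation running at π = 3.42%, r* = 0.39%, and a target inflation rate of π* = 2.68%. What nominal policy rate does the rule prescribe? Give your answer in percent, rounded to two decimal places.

Output 0.42% below potential → ỹ = -0.42.
i = 0.39 + 3.42 + 1.06 × (3.42 − 2.68) + 0.3 × (-0.42)
   = 0.39 + 3.42 + 0.7844 − 0.126 = 4.47

4.47%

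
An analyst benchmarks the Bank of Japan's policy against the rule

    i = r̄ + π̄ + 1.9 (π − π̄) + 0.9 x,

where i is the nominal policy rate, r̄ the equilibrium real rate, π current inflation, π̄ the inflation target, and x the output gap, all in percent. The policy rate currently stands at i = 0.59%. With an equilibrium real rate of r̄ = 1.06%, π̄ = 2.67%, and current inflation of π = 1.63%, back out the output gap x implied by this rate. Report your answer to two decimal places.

-1.29%

0.9 x = 0.59 − 1.06 − 2.67 − 1.9 × (1.63 − 2.67) = -1.164
x = -1.164 / 0.9 = -1.29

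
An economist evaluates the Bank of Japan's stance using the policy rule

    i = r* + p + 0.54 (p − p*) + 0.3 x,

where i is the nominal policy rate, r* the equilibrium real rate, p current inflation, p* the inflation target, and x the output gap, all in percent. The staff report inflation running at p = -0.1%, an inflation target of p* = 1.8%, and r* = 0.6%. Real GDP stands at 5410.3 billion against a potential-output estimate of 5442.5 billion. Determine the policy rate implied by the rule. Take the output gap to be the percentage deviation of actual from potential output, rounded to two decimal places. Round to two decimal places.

Output gap = 100 × (5410.3 − 5442.5) / 5442.5 = -0.59%.
i = 0.60 + (-0.10) + 0.54 × (-0.10 − 1.80) + 0.3 × (-0.59)
   = 0.60 − 0.1 − 1.026 − 0.177 = -0.70

-0.70%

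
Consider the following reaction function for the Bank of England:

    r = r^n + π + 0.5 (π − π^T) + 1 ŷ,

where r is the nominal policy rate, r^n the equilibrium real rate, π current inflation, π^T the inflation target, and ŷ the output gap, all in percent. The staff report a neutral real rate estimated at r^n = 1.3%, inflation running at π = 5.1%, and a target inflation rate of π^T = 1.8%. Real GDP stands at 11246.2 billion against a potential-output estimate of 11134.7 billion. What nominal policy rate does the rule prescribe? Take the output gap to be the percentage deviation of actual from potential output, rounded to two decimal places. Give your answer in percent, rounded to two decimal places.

9.05%

Output gap = 100 × (11246.2 − 11134.7) / 11134.7 = 1.00%.
r = 1.30 + 5.10 + 0.5 × (5.10 − 1.80) + 1 × 1.00
   = 1.30 + 5.1 + 1.65 + 1 = 9.05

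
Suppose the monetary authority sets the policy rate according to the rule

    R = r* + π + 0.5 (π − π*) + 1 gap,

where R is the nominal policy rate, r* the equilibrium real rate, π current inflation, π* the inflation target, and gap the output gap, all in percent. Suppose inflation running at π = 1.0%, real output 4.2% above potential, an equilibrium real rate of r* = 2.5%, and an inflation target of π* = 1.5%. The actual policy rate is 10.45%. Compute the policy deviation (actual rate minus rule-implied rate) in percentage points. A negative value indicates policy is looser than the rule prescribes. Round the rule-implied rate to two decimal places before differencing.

Output 4.2% above potential → gap = 4.2.
R = 2.5 + 1.0 + 0.5 × (1.0 − 1.5) + 1 × 4.2
   = 2.5 + 1 − 0.25 + 4.2 = 7.45
Deviation = 10.45 − 7.45 = 3.00 pp.

3.00 pp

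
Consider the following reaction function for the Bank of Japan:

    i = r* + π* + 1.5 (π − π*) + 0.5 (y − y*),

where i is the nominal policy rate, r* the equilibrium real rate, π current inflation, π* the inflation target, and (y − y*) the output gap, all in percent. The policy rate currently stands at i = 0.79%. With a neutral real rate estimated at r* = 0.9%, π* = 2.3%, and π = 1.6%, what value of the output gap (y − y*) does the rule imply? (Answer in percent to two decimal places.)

-2.72%

0.5 (y − y*) = 0.79 − 0.9 − 2.3 − 1.5 × (1.6 − 2.3) = -1.36
(y − y*) = -1.36 / 0.5 = -2.72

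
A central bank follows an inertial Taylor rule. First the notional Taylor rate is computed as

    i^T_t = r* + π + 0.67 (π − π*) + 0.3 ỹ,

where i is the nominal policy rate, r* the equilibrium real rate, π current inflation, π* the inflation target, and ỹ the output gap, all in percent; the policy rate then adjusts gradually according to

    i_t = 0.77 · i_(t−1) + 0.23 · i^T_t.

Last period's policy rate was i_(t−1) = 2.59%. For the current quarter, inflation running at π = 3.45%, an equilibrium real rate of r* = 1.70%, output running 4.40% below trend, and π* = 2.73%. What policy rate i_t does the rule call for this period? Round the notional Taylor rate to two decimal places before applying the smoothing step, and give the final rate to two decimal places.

Output 4.40% below potential → ỹ = -4.40.
i^T_t = 1.70 + 3.45 + 0.67 × (3.45 − 2.73) + 0.3 × (-4.40)
   = 1.70 + 3.45 + 0.4824 − 1.32 = 4.31
i_t = 0.77 × 2.59 + 0.23 × 4.31 = 1.9943 + 0.9913 = 2.99

2.99%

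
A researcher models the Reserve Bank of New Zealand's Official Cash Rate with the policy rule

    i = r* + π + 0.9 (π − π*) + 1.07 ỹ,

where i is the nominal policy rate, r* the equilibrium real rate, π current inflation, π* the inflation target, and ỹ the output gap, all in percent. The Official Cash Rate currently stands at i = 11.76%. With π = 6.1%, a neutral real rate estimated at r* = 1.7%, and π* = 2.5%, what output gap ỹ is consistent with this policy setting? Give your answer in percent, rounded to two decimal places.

1.07 ỹ = 11.76 − 1.7 − 6.1 − 0.9 × (6.1 − 2.5) = 0.72
ỹ = 0.72 / 1.07 = 0.67

0.67%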